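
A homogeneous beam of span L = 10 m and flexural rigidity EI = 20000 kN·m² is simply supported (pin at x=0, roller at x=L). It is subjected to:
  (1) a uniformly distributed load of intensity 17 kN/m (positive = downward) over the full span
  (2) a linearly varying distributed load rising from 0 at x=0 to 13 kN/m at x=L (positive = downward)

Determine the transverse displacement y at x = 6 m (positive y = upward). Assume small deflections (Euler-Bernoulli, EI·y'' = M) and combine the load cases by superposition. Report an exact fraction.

Load 1 — uniform load w=17 kN/m over full span:
  y_1 = -wx(L³-2Lx²+x³)/(24EI) = -17·6·(10³-2·10·6²+6³)/(24·20000) = -527/5000 m
Load 2 — triangular load w₀=13 kN/m (0→w₀ over full span):
  y_2 = -w₀x(7L⁴-10L²x²+3x⁴)/(360LEI) = -13·6·(7·10⁴-10·10²·6²+3·6⁴)/(360·10·20000) = -1924/46875 m
Superposition: y = Σ y_i = -54917/375000 m ≈ -0.146445 m

y(6) = -54917/375000 m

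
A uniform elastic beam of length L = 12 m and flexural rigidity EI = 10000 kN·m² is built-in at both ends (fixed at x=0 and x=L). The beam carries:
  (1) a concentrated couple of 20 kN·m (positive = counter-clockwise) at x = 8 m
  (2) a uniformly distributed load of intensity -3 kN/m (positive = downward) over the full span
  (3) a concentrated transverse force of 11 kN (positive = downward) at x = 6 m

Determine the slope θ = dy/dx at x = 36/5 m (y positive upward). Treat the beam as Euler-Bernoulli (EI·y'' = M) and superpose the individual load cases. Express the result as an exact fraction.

θ(36/5) = 147/312500 rad

Load 1 — applied couple M₀=20 kN·m at a=8 m (b=L-a=4):
  θ_1 = (R_Ax²/2 - M_Ax)/EI  [x≤a] with R_A=20/9, M_A=20/3 = ((20/9)·(36/5)²/2 - (20/3)·(36/5))/10000 = 3/3125 rad
Load 2 — uniform load w=-3 kN/m over full span:
  θ_2 = -wx(L-x)(L-2x)/(12EI) = -(-3)·(36/5)·(12-(36/5))·(12-2·(36/5))/(12·10000) = -162/78125 rad
Load 3 — point force P=11 kN at a=6 m (b=L-a=6):
  θ_3 = Pa²(L-x)(2bL-(3b+a)(L-x))/(2L³EI)  [x>a] = 11·6²·(12-(36/5))·(2·6·12-(3·6+6)·(12-(36/5)))/(2·12³·10000) = 99/62500 rad
Superposition: θ = Σ θ_i = 147/312500 rad ≈ 0.000470 rad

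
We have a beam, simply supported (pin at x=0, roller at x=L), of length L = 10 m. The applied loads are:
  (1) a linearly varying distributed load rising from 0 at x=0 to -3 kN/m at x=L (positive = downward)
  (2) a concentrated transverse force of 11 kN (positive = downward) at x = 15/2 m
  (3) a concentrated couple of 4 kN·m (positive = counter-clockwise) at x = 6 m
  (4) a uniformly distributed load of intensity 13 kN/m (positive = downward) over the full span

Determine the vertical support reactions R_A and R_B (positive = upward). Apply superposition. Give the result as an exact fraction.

R_A = 1263/20 kN, R_B = 1257/20 kN

Load 1 — triangular load w₀=-3 kN/m (0→w₀ over full span):
  R_A = w₀L/6 = (-3)·10/6 = -5 kN
  R_B = w₀L/3 = (-3)·10/3 = -10 kN
Load 2 — point force P=11 kN at a=15/2 m (b=L-a=5/2):
  R_A = Pb/L = 11·(5/2)/10 = 11/4 kN
  R_B = Pa/L = 11·(15/2)/10 = 33/4 kN
Load 3 — applied couple M₀=4 kN·m at a=6 m (b=L-a=4):
  R_A = M₀/L = 4/10 = 2/5 kN
  R_B = -M₀/L = -4/10 = -2/5 kN
Load 4 — uniform load w=13 kN/m over full span:
  R_A = wL/2 = 13·10/2 = 65 kN
  R_B = wL/2 = 13·10/2 = 65 kN
Superposition: R_A = 1263/20 kN, R_B = 1257/20 kN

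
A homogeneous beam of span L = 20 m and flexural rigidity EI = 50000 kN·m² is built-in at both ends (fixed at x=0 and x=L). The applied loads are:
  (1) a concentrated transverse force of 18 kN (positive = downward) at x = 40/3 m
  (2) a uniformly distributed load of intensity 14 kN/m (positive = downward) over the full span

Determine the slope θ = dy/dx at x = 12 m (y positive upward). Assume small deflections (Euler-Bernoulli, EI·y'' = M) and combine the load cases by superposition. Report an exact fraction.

Load 1 — point force P=18 kN at a=40/3 m (b=L-a=20/3):
  θ_1 = -Pb²x(2aL-(3a+b)x)/(2L³EI)  [x≤a] = -18·(20/3)²·12·(2·(40/3)·20-(3·(40/3)+(20/3))·12)/(2·20³·50000) = 1/3125 rad
Load 2 — uniform load w=14 kN/m over full span:
  θ_2 = -wx(L-x)(L-2x)/(12EI) = -14·12·(20-12)·(20-2·12)/(12·50000) = 28/3125 rad
Superposition: θ = Σ θ_i = 29/3125 rad ≈ 0.009280 rad

θ(12) = 29/3125 rad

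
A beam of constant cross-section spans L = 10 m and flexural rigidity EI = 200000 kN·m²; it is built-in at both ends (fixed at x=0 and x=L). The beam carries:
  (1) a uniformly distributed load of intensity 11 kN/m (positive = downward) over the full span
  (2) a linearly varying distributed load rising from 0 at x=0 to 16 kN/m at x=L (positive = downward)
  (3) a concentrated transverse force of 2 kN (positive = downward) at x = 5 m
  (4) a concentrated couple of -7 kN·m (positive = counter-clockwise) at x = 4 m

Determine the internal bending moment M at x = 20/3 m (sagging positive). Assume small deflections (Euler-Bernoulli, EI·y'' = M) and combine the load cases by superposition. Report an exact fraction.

M(20/3) = 243661/4050 kN·m

Load 1 — uniform load w=11 kN/m over full span:
  M_1 = wLx/2 - wL²/12 - wx²/2 = 11·10·(20/3)/2 - 11·10²/12 - 11·(20/3)²/2 = 275/9 kN·m
Load 2 — triangular load w₀=16 kN/m (0→w₀ over full span):
  M_2 = 3w₀Lx/20 - w₀L²/30 - w₀x³/(6L) = 3·16·10·(20/3)/20 - 16·10²/30 - 16·(20/3)³/(6·10) = 2240/81 kN·m
Load 3 — point force P=2 kN at a=5 m (b=L-a=5):
  M_3 = Pa²(a+3b)(L-x)/L³ - Pa²b/L²  [x>a] = 2·5²·(5+3·5)·(10-(20/3))/10³ - 2·5²·5/10² = 5/6 kN·m
Load 4 — applied couple M₀=-7 kN·m at a=4 m (b=L-a=6):
  M_4 = R_Ax - M_A - M₀  [x>a] with R_A=-126/125, M_A=-21/25 = (-126/125)·(20/3) - (-21/25) - (-7) = 28/25 kN·m
Superposition: M = Σ M_i = 243661/4050 kN·m ≈ 60.163210 kN·m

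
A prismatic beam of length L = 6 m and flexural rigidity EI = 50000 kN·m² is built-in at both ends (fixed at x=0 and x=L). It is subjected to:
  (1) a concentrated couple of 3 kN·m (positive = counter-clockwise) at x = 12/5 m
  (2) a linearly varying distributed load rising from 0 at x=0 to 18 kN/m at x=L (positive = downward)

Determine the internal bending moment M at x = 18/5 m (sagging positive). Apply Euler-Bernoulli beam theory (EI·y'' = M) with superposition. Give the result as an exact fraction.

M(18/5) = 1578/125 kN·m

Load 1 — applied couple M₀=3 kN·m at a=12/5 m (b=L-a=18/5):
  M_1 = R_Ax - M_A - M₀  [x>a] with R_A=18/25, M_A=9/25 = (18/25)·(18/5) - (9/25) - 3 = -96/125 kN·m
Load 2 — triangular load w₀=18 kN/m (0→w₀ over full span):
  M_2 = 3w₀Lx/20 - w₀L²/30 - w₀x³/(6L) = 3·18·6·(18/5)/20 - 18·6²/30 - 18·(18/5)³/(6·6) = 1674/125 kN·m
Superposition: M = Σ M_i = 1578/125 kN·m ≈ 12.624000 kN·m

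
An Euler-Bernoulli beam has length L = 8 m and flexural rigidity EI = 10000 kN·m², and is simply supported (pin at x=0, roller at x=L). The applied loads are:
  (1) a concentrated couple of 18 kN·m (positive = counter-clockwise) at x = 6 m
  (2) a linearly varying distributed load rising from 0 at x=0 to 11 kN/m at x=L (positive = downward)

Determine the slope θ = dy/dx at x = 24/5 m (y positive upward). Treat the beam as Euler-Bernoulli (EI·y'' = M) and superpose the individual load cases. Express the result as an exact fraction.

θ(24/5) = 398881/112500000 rad

Load 1 — applied couple M₀=18 kN·m at a=6 m (b=L-a=2):
  θ_1 = (M₀x²/(2L)+C₁)/EI  [x≤a] with C₁=M₀(3b²-L²)/(6L)=-39/2 = (18·(24/5)²/(2·8)+(-39/2))/10000 = 321/500000 rad
Load 2 — triangular load w₀=11 kN/m (0→w₀ over full span):
  θ_2 = -w₀(7L⁴-30L²x²+15x⁴)/(360LEI) = -11·(7·8⁴-30·8²·(24/5)²+15·(24/5)⁴)/(360·8·10000) = 10208/3515625 rad
Superposition: θ = Σ θ_i = 398881/112500000 rad ≈ 0.003546 rad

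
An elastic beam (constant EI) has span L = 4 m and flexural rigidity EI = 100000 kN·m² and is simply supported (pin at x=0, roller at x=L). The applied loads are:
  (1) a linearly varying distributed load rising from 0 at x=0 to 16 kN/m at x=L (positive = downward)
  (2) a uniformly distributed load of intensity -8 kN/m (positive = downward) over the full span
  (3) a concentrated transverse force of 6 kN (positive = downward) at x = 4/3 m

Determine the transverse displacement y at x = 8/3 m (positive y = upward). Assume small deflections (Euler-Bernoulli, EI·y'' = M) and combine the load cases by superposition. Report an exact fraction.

Load 1 — triangular load w₀=16 kN/m (0→w₀ over full span):
  y_1 = -w₀x(7L⁴-10L²x²+3x⁴)/(360LEI) = -16·(8/3)·(7·4⁴-10·4²·(8/3)²+3·(8/3)⁴)/(360·4·100000) = -544/2278125 m
Load 2 — uniform load w=-8 kN/m over full span:
  y_2 = -wx(L³-2Lx²+x³)/(24EI) = -(-8)·(8/3)·(4³-2·4·(8/3)²+(8/3)³)/(24·100000) = 176/759375 m
Load 3 — point force P=6 kN at a=4/3 m (b=L-a=8/3):
  y_3 = -Pa(L-x)(2Lx-a²-x²)/(6LEI)  [x>a] = -6·(4/3)·(4-(8/3))·(2·4·(8/3)-(4/3)²-(8/3)²)/(6·4·100000) = -14/253125 m
Superposition: y = Σ y_i = -142/2278125 m ≈ -0.000062 m

y(8/3) = -142/2278125 m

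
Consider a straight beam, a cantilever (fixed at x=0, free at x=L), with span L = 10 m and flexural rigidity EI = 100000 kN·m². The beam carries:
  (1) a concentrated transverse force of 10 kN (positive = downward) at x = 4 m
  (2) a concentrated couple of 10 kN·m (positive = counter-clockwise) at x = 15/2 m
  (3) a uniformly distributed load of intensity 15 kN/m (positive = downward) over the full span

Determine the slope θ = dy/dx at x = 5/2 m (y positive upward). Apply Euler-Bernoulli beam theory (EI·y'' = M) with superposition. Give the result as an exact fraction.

Load 1 — point force P=10 kN at a=4 m (b=L-a=6):
  θ_1 = -Px(2a-x)/(2EI)  [x≤a] = -10·(5/2)·(2·4-(5/2))/(2·100000) = -11/16000 rad
Load 2 — applied couple M₀=10 kN·m at a=15/2 m (b=L-a=5/2):
  θ_2 = M₀x/EI  [x≤a] = 10·(5/2)/100000 = 1/4000 rad
Load 3 — uniform load w=15 kN/m over full span:
  θ_3 = -wx(x²-3Lx+3L²)/(6EI) = -15·(5/2)·((5/2)²-3·10·(5/2)+3·10²)/(6·100000) = -37/2560 rad
Superposition: θ = Σ θ_i = -953/64000 rad ≈ -0.014891 rad

θ(5/2) = -953/64000 rad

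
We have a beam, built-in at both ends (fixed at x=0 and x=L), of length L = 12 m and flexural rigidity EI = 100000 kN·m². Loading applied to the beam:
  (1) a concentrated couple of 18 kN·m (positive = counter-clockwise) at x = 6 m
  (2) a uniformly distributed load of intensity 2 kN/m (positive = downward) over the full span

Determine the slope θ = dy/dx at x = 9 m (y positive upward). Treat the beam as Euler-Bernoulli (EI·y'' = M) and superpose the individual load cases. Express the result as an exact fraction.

Load 1 — applied couple M₀=18 kN·m at a=6 m (b=L-a=6):
  θ_1 = (R_Ax²/2 - M_Ax - M₀(x-a))/EI  [x>a] with R_A=9/4, M_A=9/2 = ((9/4)·9²/2 - (9/2)·9 - 18·(9-6))/100000 = -27/800000 rad
Load 2 — uniform load w=2 kN/m over full span:
  θ_2 = -wx(L-x)(L-2x)/(12EI) = -2·9·(12-9)·(12-2·9)/(12·100000) = 27/100000 rad
Superposition: θ = Σ θ_i = 189/800000 rad ≈ 0.000236 rad

θ(9) = 189/800000 rad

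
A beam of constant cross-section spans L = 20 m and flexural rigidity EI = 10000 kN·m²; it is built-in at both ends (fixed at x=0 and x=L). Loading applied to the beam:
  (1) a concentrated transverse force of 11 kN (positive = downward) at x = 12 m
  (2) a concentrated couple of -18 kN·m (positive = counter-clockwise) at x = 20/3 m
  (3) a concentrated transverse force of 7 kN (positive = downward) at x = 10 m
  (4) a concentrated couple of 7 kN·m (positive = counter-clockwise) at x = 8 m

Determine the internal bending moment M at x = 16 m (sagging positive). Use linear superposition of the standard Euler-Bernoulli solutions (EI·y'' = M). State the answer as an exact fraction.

Load 1 — point force P=11 kN at a=12 m (b=L-a=8):
  M_1 = Pa²(a+3b)(L-x)/L³ - Pa²b/L²  [x>a] = 11·12²·(12+3·8)·(20-16)/20³ - 11·12²·8/20² = -396/125 kN·m
Load 2 — applied couple M₀=-18 kN·m at a=20/3 m (b=L-a=40/3):
  M_2 = R_Ax - M_A - M₀  [x>a] with R_A=-6/5, M_A=0 = (-6/5)·16 - 0 - (-18) = -6/5 kN·m
Load 3 — point force P=7 kN at a=10 m (b=L-a=10):
  M_3 = Pa²(a+3b)(L-x)/L³ - Pa²b/L²  [x>a] = 7·10²·(10+3·10)·(20-16)/20³ - 7·10²·10/20² = -7/2 kN·m
Load 4 — applied couple M₀=7 kN·m at a=8 m (b=L-a=12):
  M_4 = R_Ax - M_A - M₀  [x>a] with R_A=63/125, M_A=21/25 = (63/125)·16 - (21/25) - 7 = 28/125 kN·m
Superposition: M = Σ M_i = -1911/250 kN·m ≈ -7.644000 kN·m

M(16) = -1911/250 kN·m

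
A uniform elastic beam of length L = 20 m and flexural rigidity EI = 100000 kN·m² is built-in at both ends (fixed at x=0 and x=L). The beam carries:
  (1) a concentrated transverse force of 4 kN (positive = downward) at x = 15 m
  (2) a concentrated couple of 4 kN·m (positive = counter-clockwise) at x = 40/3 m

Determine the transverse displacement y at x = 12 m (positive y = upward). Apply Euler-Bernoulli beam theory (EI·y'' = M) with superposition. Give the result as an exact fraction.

y(12) = -273/250000 m

Load 1 — point force P=4 kN at a=15 m (b=L-a=5):
  y_1 = -Pb²x²(3aL-(3a+b)x)/(6L³EI)  [x≤a] = -4·5²·12²·(3·15·20-(3·15+5)·12)/(6·20³·100000) = -9/10000 m
Load 2 — applied couple M₀=4 kN·m at a=40/3 m (b=L-a=20/3):
  y_2 = (R_Ax³/6 - M_Ax²/2)/EI  [x≤a] with R_A=4/15, M_A=4/3 = ((4/15)·12³/6 - (4/3)·12²/2)/100000 = -3/15625 m
Superposition: y = Σ y_i = -273/250000 m ≈ -0.001092 m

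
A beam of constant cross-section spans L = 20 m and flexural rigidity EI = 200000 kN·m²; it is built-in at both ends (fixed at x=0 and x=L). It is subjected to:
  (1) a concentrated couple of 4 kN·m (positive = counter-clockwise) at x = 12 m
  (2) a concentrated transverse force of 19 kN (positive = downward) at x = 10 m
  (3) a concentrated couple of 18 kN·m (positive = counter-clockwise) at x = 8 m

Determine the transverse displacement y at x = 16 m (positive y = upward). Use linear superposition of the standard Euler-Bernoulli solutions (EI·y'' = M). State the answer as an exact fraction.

y(16) = -23029/18750000 m

Load 1 — applied couple M₀=4 kN·m at a=12 m (b=L-a=8):
  y_1 = (R_Ax³/6 - M_Ax²/2 - M₀(x-a)²/2)/EI  [x>a] with R_A=36/125, M_A=32/25 = ((36/125)·16³/6 - (32/25)·16²/2 - 4·(16-12)²/2)/200000 = 3/781250 m
Load 2 — point force P=19 kN at a=10 m (b=L-a=10):
  y_2 = -Pa²(L-x)²(3bL-(3b+a)(L-x))/(6L³EI)  [x>a] = -19·10²·(20-16)²·(3·10·20-(3·10+10)·(20-16))/(6·20³·200000) = -209/150000 m
Load 3 — applied couple M₀=18 kN·m at a=8 m (b=L-a=12):
  y_3 = (R_Ax³/6 - M_Ax²/2 - M₀(x-a)²/2)/EI  [x>a] with R_A=162/125, M_A=54/25 = ((162/125)·16³/6 - (54/25)·16²/2 - 18·(16-8)²/2)/200000 = 63/390625 m
Superposition: y = Σ y_i = -23029/18750000 m ≈ -0.001228 m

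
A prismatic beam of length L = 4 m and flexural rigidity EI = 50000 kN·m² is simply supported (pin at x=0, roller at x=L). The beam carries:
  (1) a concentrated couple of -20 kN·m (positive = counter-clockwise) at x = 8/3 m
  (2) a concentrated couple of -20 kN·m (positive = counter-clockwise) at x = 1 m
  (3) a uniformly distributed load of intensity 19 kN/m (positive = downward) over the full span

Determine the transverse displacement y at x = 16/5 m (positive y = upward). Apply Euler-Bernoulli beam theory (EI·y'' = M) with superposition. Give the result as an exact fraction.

y(16/5) = -117767/140625000 m

Load 1 — applied couple M₀=-20 kN·m at a=8/3 m (b=L-a=4/3):
  y_1 = (M₀x³/(6L)-M₀(x-a)²/2+C₁x)/EI  [x>a] with C₁=M₀(3b²-L²)/(6L)=80/9 = ((-20)·(16/5)³/(6·4)-(-20)·((16/5)-(8/3))²/2+(80/9)·(16/5))/50000 = 56/703125 m
Load 2 — applied couple M₀=-20 kN·m at a=1 m (b=L-a=3):
  y_2 = (M₀x³/(6L)-M₀(x-a)²/2+C₁x)/EI  [x>a] with C₁=M₀(3b²-L²)/(6L)=-55/6 = ((-20)·(16/5)³/(6·4)-(-20)·((16/5)-1)²/2+(-55/6)·(16/5))/50000 = -103/625000 m
Load 3 — uniform load w=19 kN/m over full span:
  y_3 = -wx(L³-2Lx²+x³)/(24EI) = -19·(16/5)·(4³-2·4·(16/5)²+(16/5)³)/(24·50000) = -4408/5859375 m
Superposition: y = Σ y_i = -117767/140625000 m ≈ -0.000837 m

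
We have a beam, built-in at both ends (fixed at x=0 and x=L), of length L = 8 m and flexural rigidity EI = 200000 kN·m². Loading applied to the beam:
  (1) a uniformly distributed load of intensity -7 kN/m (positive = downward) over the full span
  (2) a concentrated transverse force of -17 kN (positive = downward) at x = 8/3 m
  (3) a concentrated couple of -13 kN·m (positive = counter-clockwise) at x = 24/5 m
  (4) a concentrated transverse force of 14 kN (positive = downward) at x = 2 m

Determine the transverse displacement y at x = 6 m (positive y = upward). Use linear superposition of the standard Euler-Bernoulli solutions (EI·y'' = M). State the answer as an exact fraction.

y(6) = 631/2592000 m

Load 1 — uniform load w=-7 kN/m over full span:
  y_1 = -wx²(L-x)²/(24EI) = -(-7)·6²·(8-6)²/(24·200000) = 21/100000 m
Load 2 — point force P=-17 kN at a=8/3 m (b=L-a=16/3):
  y_2 = -Pa²(L-x)²(3bL-(3b+a)(L-x))/(6L³EI)  [x>a] = -(-17)·(8/3)²·(8-6)²·(3·(16/3)·8-(3·(16/3)+(8/3))·(8-6))/(6·8³·200000) = 289/4050000 m
Load 3 — applied couple M₀=-13 kN·m at a=24/5 m (b=L-a=16/5):
  y_3 = (R_Ax³/6 - M_Ax²/2 - M₀(x-a)²/2)/EI  [x>a] with R_A=-117/50, M_A=-104/25 = ((-117/50)·6³/6 - (-104/25)·6²/2 - (-13)·(6-(24/5))²/2)/200000 = 0 m
Load 4 — point force P=14 kN at a=2 m (b=L-a=6):
  y_4 = -Pa²(L-x)²(3bL-(3b+a)(L-x))/(6L³EI)  [x>a] = -14·2²·(8-6)²·(3·6·8-(3·6+2)·(8-6))/(6·8³·200000) = -91/2400000 m
Superposition: y = Σ y_i = 631/2592000 m ≈ 0.000243 m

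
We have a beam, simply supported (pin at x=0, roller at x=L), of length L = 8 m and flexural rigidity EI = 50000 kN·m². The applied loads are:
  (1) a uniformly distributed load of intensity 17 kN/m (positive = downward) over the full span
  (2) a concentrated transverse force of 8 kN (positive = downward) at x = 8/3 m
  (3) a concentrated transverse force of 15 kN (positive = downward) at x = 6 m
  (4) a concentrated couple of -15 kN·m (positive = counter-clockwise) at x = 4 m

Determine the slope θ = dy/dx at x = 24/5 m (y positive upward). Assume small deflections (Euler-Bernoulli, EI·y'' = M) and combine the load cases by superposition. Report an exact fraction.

Load 1 — uniform load w=17 kN/m over full span:
  θ_1 = -w(L³-6Lx²+4x³)/(24EI) = -17·(8³-6·8·(24/5)²+4·(24/5)³)/(24·50000) = 2516/1171875 rad
Load 2 — point force P=8 kN at a=8/3 m (b=L-a=16/3):
  θ_2 = -Pa(2L²-6Lx+3x²+a²)/(6LEI)  [x>a] = -8·(8/3)·(2·8²-6·8·(24/5)+3·(24/5)²+(8/3)²)/(6·8·50000) = 1472/6328125 rad
Load 3 — point force P=15 kN at a=6 m (b=L-a=2):
  θ_3 = -Pb(L²-b²-3x²)/(6LEI)  [x≤a] = -15·2·(8²-2²-3·(24/5)²)/(6·8·50000) = 57/500000 rad
Load 4 — applied couple M₀=-15 kN·m at a=4 m (b=L-a=4):
  θ_4 = (M₀x²/(2L)-M₀(x-a)+C₁)/EI  [x>a] with C₁=M₀(3b²-L²)/(6L)=5 = ((-15)·(24/5)²/(2·8)-(-15)·((24/5)-4)+5)/50000 = -23/250000 rad
Superposition: θ = Σ θ_i = 2431619/1012500000 rad ≈ 0.002402 rad

θ(24/5) = 2431619/1012500000 rad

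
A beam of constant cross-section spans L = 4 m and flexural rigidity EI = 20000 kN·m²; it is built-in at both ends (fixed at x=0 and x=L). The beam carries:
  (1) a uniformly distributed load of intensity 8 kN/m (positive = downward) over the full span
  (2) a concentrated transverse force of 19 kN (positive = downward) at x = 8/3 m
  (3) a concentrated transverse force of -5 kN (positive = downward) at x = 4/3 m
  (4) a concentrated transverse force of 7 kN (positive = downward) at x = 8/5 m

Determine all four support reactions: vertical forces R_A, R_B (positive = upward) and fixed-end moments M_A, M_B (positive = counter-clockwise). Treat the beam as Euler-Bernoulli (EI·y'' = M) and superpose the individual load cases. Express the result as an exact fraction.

Load 1 — uniform load w=8 kN/m over full span:
  R_A = wL/2 = 8·4/2 = 16 kN
  M_A = wL²/12 = 8·4²/12 = 32/3 kN·m
  R_B = wL/2 = 8·4/2 = 16 kN
  M_B = -wL²/12 = -8·4²/12 = -32/3 kN·m
Load 2 — point force P=19 kN at a=8/3 m (b=L-a=4/3):
  R_A = Pb²(3a+b)/L³ = 19·(4/3)²·(3·(8/3)+(4/3))/4³ = 133/27 kN
  M_A = Pab²/L² = 19·(8/3)·(4/3)²/4² = 152/27 kN·m
  R_B = Pa²(a+3b)/L³ = 19·(8/3)²·((8/3)+3·(4/3))/4³ = 380/27 kN
  M_B = -Pa²b/L² = -19·(8/3)²·(4/3)/4² = -304/27 kN·m
Load 3 — point force P=-5 kN at a=4/3 m (b=L-a=8/3):
  R_A = Pb²(3a+b)/L³ = (-5)·(8/3)²·(3·(4/3)+(8/3))/4³ = -100/27 kN
  M_A = Pab²/L² = (-5)·(4/3)·(8/3)²/4² = -80/27 kN·m
  R_B = Pa²(a+3b)/L³ = (-5)·(4/3)²·((4/3)+3·(8/3))/4³ = -35/27 kN
  M_B = -Pa²b/L² = -(-5)·(4/3)²·(8/3)/4² = 40/27 kN·m
Load 4 — point force P=7 kN at a=8/5 m (b=L-a=12/5):
  R_A = Pb²(3a+b)/L³ = 7·(12/5)²·(3·(8/5)+(12/5))/4³ = 567/125 kN
  M_A = Pab²/L² = 7·(8/5)·(12/5)²/4² = 504/125 kN·m
  R_B = Pa²(a+3b)/L³ = 7·(8/5)²·((8/5)+3·(12/5))/4³ = 308/125 kN
  M_B = -Pa²b/L² = -7·(8/5)²·(12/5)/4² = -336/125 kN·m
Superposition: R_A = 24478/1125 kN, M_A = 6512/375 kN·m, R_B = 35147/1125 kN, M_B = -26024/1125 kN·m

R_A = 24478/1125 kN, M_A = 6512/375 kN·m, R_B = 35147/1125 kN, M_B = -26024/1125 kN·m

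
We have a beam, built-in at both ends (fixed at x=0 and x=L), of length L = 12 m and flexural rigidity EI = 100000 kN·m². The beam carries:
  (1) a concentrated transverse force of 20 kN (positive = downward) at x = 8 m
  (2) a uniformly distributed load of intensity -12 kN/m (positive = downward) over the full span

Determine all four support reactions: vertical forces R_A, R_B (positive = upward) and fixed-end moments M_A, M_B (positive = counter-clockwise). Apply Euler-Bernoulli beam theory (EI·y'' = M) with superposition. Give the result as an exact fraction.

R_A = -1804/27 kN, M_A = -1136/9 kN·m, R_B = -1544/27 kN, M_B = 976/9 kN·m

Load 1 — point force P=20 kN at a=8 m (b=L-a=4):
  R_A = Pb²(3a+b)/L³ = 20·4²·(3·8+4)/12³ = 140/27 kN
  M_A = Pab²/L² = 20·8·4²/12² = 160/9 kN·m
  R_B = Pa²(a+3b)/L³ = 20·8²·(8+3·4)/12³ = 400/27 kN
  M_B = -Pa²b/L² = -20·8²·4/12² = -320/9 kN·m
Load 2 — uniform load w=-12 kN/m over full span:
  R_A = wL/2 = (-12)·12/2 = -72 kN
  M_A = wL²/12 = (-12)·12²/12 = -144 kN·m
  R_B = wL/2 = (-12)·12/2 = -72 kN
  M_B = -wL²/12 = -(-12)·12²/12 = 144 kN·m
Superposition: R_A = -1804/27 kN, M_A = -1136/9 kN·m, R_B = -1544/27 kN, M_B = 976/9 kN·m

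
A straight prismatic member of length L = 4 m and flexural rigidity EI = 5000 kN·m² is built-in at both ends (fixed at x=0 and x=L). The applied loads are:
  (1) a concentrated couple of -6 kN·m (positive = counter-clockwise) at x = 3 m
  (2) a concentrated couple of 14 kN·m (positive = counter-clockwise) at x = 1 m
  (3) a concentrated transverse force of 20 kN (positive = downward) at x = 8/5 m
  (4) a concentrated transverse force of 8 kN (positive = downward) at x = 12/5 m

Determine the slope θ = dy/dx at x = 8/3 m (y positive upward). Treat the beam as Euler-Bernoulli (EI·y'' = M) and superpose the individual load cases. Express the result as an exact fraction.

Load 1 — applied couple M₀=-6 kN·m at a=3 m (b=L-a=1):
  θ_1 = (R_Ax²/2 - M_Ax)/EI  [x≤a] with R_A=-27/16, M_A=-15/8 = ((-27/16)·(8/3)²/2 - (-15/8)·(8/3))/5000 = -1/5000 rad
Load 2 — applied couple M₀=14 kN·m at a=1 m (b=L-a=3):
  θ_2 = (R_Ax²/2 - M_Ax - M₀(x-a))/EI  [x>a] with R_A=63/16, M_A=-21/8 = ((63/16)·(8/3)²/2 - (-21/8)·(8/3) - 14·((8/3)-1))/5000 = -7/15000 rad
Load 3 — point force P=20 kN at a=8/5 m (b=L-a=12/5):
  θ_3 = Pa²(L-x)(2bL-(3b+a)(L-x))/(2L³EI)  [x>a] = 20·(8/5)²·(4-(8/3))·(2·(12/5)·4-(3·(12/5)+(8/5))·(4-(8/3)))/(2·4³·5000) = 112/140625 rad
Load 4 — point force P=8 kN at a=12/5 m (b=L-a=8/5):
  θ_4 = Pa²(L-x)(2bL-(3b+a)(L-x))/(2L³EI)  [x>a] = 8·(12/5)²·(4-(8/3))·(2·(8/5)·4-(3·(8/5)+(12/5))·(4-(8/3)))/(2·4³·5000) = 24/78125 rad
Superposition: θ = Σ θ_i = 1229/2812500 rad ≈ 0.000437 rad

θ(8/3) = 1229/2812500 rad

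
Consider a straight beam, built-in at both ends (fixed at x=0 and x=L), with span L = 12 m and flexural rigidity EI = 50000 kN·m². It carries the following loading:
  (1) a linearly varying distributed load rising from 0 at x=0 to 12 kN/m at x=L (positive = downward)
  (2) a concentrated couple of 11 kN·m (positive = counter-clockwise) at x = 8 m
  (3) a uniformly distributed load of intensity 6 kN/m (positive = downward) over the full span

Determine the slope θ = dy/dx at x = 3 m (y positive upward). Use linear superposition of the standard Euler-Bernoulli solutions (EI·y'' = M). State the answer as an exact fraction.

Load 1 — triangular load w₀=12 kN/m (0→w₀ over full span):
  θ_1 = -w₀(2x(L-x)(L-2x)(x+2L)+x²(L-x)²)/(120LEI) = -12·(2·3·(12-3)·(12-2·3)·(3+2·12)+3²·(12-3)²)/(120·12·50000) = -3159/2000000 rad
Load 2 — applied couple M₀=11 kN·m at a=8 m (b=L-a=4):
  θ_2 = (R_Ax²/2 - M_Ax)/EI  [x≤a] with R_A=11/9, M_A=11/3 = ((11/9)·3²/2 - (11/3)·3)/50000 = -11/100000 rad
Load 3 — uniform load w=6 kN/m over full span:
  θ_3 = -wx(L-x)(L-2x)/(12EI) = -6·3·(12-3)·(12-2·3)/(12·50000) = -81/50000 rad
Superposition: θ = Σ θ_i = -6619/2000000 rad ≈ -0.003309 rad

θ(3) = -6619/2000000 rad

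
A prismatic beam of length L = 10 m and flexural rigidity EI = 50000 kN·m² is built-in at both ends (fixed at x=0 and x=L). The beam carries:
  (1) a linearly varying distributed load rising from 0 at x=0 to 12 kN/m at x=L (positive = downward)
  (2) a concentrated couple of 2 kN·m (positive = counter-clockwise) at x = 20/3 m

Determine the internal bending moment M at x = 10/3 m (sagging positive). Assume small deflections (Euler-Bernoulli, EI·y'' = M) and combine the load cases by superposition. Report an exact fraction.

Load 1 — triangular load w₀=12 kN/m (0→w₀ over full span):
  M_1 = 3w₀Lx/20 - w₀L²/30 - w₀x³/(6L) = 3·12·10·(10/3)/20 - 12·10²/30 - 12·(10/3)³/(6·10) = 340/27 kN·m
Load 2 — applied couple M₀=2 kN·m at a=20/3 m (b=L-a=10/3):
  M_2 = R_Ax - M_A  [x≤a] with R_A=4/15, M_A=2/3 = (4/15)·(10/3) - (2/3) = 2/9 kN·m
Superposition: M = Σ M_i = 346/27 kN·m ≈ 12.814815 kN·m

M(10/3) = 346/27 kN·m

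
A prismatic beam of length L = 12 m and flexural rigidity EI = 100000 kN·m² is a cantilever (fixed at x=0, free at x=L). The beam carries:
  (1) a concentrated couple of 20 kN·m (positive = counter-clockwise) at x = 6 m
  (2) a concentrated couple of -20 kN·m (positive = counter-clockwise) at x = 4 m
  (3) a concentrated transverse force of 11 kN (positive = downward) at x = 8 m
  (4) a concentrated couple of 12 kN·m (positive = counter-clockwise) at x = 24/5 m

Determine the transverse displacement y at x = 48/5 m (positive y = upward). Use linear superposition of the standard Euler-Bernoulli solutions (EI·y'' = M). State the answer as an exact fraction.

y(48/5) = -17267/937500 m

Load 1 — applied couple M₀=20 kN·m at a=6 m (b=L-a=6):
  y_1 = M₀a(2x-a)/(2EI)  [x>a] = 20·6·(2·(48/5)-6)/(2·100000) = 99/12500 m
Load 2 — applied couple M₀=-20 kN·m at a=4 m (b=L-a=8):
  y_2 = M₀a(2x-a)/(2EI)  [x>a] = (-20)·4·(2·(48/5)-4)/(2·100000) = -19/3125 m
Load 3 — point force P=11 kN at a=8 m (b=L-a=4):
  y_3 = -Pa²(3x-a)/(6EI)  [x>a] = -11·8²·(3·(48/5)-8)/(6·100000) = -1144/46875 m
Load 4 — applied couple M₀=12 kN·m at a=24/5 m (b=L-a=36/5):
  y_4 = M₀a(2x-a)/(2EI)  [x>a] = 12·(24/5)·(2·(48/5)-(24/5))/(2·100000) = 324/78125 m
Superposition: y = Σ y_i = -17267/937500 m ≈ -0.018418 m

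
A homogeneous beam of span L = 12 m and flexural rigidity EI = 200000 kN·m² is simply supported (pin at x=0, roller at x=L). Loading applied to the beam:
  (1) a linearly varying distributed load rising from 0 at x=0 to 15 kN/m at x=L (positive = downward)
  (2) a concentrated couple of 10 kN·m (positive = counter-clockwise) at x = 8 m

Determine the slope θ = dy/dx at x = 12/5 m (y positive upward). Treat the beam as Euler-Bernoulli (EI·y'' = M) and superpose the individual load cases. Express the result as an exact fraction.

θ(12/5) = -40337/18750000 rad

Load 1 — triangular load w₀=15 kN/m (0→w₀ over full span):
  θ_1 = -w₀(7L⁴-30L²x²+15x⁴)/(360LEI) = -15·(7·12⁴-30·12²·(12/5)²+15·(12/5)⁴)/(360·12·200000) = -819/390625 rad
Load 2 — applied couple M₀=10 kN·m at a=8 m (b=L-a=4):
  θ_2 = (M₀x²/(2L)+C₁)/EI  [x≤a] with C₁=M₀(3b²-L²)/(6L)=-40/3 = (10·(12/5)²/(2·12)+(-40/3))/200000 = -41/750000 rad
Superposition: θ = Σ θ_i = -40337/18750000 rad ≈ -0.002151 rad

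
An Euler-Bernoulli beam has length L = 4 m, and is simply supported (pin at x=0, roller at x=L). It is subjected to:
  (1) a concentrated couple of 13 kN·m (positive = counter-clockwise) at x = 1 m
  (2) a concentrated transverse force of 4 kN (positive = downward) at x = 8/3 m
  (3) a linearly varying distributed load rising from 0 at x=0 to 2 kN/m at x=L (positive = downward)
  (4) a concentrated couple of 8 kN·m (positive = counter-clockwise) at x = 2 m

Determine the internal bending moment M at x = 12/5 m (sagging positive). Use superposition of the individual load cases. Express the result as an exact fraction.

M(12/5) = -394/125 kN·m

Load 1 — applied couple M₀=13 kN·m at a=1 m (b=L-a=3):
  M_1 = M₀x/L - M₀  [x>a] = 13·(12/5)/4 - 13 = -26/5 kN·m
Load 2 — point force P=4 kN at a=8/3 m (b=L-a=4/3):
  M_2 = Pbx/L  [x≤a] = 4·(4/3)·(12/5)/4 = 16/5 kN·m
Load 3 — triangular load w₀=2 kN/m (0→w₀ over full span):
  M_3 = w₀Lx/6 - w₀x³/(6L) = 2·4·(12/5)/6 - 2·(12/5)³/(6·4) = 256/125 kN·m
Load 4 — applied couple M₀=8 kN·m at a=2 m (b=L-a=2):
  M_4 = M₀x/L - M₀  [x>a] = 8·(12/5)/4 - 8 = -16/5 kN·m
Superposition: M = Σ M_i = -394/125 kN·m ≈ -3.152000 kN·m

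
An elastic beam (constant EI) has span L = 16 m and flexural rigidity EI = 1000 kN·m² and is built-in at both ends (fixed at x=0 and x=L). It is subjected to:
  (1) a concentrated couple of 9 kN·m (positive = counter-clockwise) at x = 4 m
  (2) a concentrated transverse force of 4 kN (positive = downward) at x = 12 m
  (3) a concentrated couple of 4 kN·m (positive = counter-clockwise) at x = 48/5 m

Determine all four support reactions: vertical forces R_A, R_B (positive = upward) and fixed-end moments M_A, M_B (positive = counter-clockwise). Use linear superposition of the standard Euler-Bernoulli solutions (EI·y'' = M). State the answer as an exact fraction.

R_A = 5177/3200 kN, M_A = 1037/400 kN·m, R_B = 7623/3200 kN, M_B = -2283/400 kN·m

Load 1 — applied couple M₀=9 kN·m at a=4 m (b=L-a=12):
  R_A = 6M₀ab/L³ = 6·9·4·12/16³ = 81/128 kN
  M_A = M₀b(2a-b)/L² = 9·12·(2·4-12)/16² = -27/16 kN·m
  R_B = -6M₀ab/L³ = -6·9·4·12/16³ = -81/128 kN
  M_B = M₀a(2b-a)/L² = 9·4·(2·12-4)/16² = 45/16 kN·m
Load 2 — point force P=4 kN at a=12 m (b=L-a=4):
  R_A = Pb²(3a+b)/L³ = 4·4²·(3·12+4)/16³ = 5/8 kN
  M_A = Pab²/L² = 4·12·4²/16² = 3 kN·m
  R_B = Pa²(a+3b)/L³ = 4·12²·(12+3·4)/16³ = 27/8 kN
  M_B = -Pa²b/L² = -4·12²·4/16² = -9 kN·m
Load 3 — applied couple M₀=4 kN·m at a=48/5 m (b=L-a=32/5):
  R_A = 6M₀ab/L³ = 6·4·(48/5)·(32/5)/16³ = 9/25 kN
  M_A = M₀b(2a-b)/L² = 4·(32/5)·(2·(48/5)-(32/5))/16² = 32/25 kN·m
  R_B = -6M₀ab/L³ = -6·4·(48/5)·(32/5)/16³ = -9/25 kN
  M_B = M₀a(2b-a)/L² = 4·(48/5)·(2·(32/5)-(48/5))/16² = 12/25 kN·m
Superposition: R_A = 5177/3200 kN, M_A = 1037/400 kN·m, R_B = 7623/3200 kN, M_B = -2283/400 kN·m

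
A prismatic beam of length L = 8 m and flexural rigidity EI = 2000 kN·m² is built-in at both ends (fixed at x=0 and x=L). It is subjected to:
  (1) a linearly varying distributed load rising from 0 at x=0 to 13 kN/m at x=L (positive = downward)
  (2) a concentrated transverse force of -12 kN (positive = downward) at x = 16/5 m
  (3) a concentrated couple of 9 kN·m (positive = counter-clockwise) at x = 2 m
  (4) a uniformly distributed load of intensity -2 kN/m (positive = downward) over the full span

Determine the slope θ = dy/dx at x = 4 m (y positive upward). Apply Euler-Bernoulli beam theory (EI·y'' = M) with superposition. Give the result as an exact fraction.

Load 1 — triangular load w₀=13 kN/m (0→w₀ over full span):
  θ_1 = -w₀(2x(L-x)(L-2x)(x+2L)+x²(L-x)²)/(120LEI) = -13·(2·4·(8-4)·(8-2·4)·(4+2·8)+4²·(8-4)²)/(120·8·2000) = -13/7500 rad
Load 2 — point force P=-12 kN at a=16/5 m (b=L-a=24/5):
  θ_2 = Pa²(L-x)(2bL-(3b+a)(L-x))/(2L³EI)  [x>a] = (-12)·(16/5)²·(8-4)·(2·(24/5)·8-(3·(24/5)+(16/5))·(8-4))/(2·8³·2000) = -24/15625 rad
Load 3 — applied couple M₀=9 kN·m at a=2 m (b=L-a=6):
  θ_3 = (R_Ax²/2 - M_Ax - M₀(x-a))/EI  [x>a] with R_A=81/64, M_A=-27/16 = ((81/64)·4²/2 - (-27/16)·4 - 9·(4-2))/2000 = -9/16000 rad
Load 4 — uniform load w=-2 kN/m over full span:
  θ_4 = -wx(L-x)(L-2x)/(12EI) = -(-2)·4·(8-4)·(8-2·4)/(12·2000) = 0 rad
Superposition: θ = Σ θ_i = -22991/6000000 rad ≈ -0.003832 rad

θ(4) = -22991/6000000 rad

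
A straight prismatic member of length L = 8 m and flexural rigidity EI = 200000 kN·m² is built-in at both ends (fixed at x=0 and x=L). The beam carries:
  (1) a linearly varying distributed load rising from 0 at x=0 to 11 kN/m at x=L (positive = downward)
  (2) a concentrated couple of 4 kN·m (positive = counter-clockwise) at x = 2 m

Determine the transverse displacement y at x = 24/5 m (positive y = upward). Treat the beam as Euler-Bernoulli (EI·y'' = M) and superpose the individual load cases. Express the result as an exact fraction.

y(24/5) = -25831/97656250 m

Load 1 — triangular load w₀=11 kN/m (0→w₀ over full span):
  y_1 = -w₀x²(L-x)²(x+2L)/(120LEI) = -11·(24/5)²·(8-(24/5))²·((24/5)+2·8)/(120·8·200000) = -13728/48828125 m
Load 2 — applied couple M₀=4 kN·m at a=2 m (b=L-a=6):
  y_2 = (R_Ax³/6 - M_Ax²/2 - M₀(x-a)²/2)/EI  [x>a] with R_A=9/16, M_A=-3/4 = ((9/16)·(24/5)³/6 - (-3/4)·(24/5)²/2 - 4·((24/5)-2)²/2)/200000 = 13/781250 m
Superposition: y = Σ y_i = -25831/97656250 m ≈ -0.000265 m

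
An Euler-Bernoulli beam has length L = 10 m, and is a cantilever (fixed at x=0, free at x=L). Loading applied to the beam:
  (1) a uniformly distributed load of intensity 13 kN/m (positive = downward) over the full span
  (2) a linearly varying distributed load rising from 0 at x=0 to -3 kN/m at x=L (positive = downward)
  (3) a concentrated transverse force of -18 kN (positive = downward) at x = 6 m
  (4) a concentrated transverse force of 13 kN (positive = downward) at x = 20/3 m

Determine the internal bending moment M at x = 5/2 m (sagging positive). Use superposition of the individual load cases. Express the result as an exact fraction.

Load 1 — uniform load w=13 kN/m over full span:
  M_1 = -w(L-x)²/2 = -13·(10-(5/2))²/2 = -2925/8 kN·m
Load 2 — triangular load w₀=-3 kN/m (0→w₀ over full span):
  M_2 = w₀Lx/2 - w₀L²/3 - w₀x³/(6L) = (-3)·10·(5/2)/2 - (-3)·10²/3 - (-3)·(5/2)³/(6·10) = 2025/32 kN·m
Load 3 — point force P=-18 kN at a=6 m (b=L-a=4):
  M_3 = -P(a-x)  [x≤a] = -(-18)·(6-(5/2)) = 63 kN·m
Load 4 — point force P=13 kN at a=20/3 m (b=L-a=10/3):
  M_4 = -P(a-x)  [x≤a] = -13·((20/3)-(5/2)) = -325/6 kN·m
Superposition: M = Σ M_i = -28177/96 kN·m ≈ -293.510417 kN·m

M(5/2) = -28177/96 kN·m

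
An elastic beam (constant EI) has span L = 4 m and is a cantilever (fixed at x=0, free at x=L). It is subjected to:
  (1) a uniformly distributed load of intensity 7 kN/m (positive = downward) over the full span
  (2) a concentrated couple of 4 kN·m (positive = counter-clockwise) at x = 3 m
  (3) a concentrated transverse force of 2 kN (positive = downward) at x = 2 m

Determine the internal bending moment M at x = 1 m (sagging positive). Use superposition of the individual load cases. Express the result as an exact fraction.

Load 1 — uniform load w=7 kN/m over full span:
  M_1 = -w(L-x)²/2 = -7·(4-1)²/2 = -63/2 kN·m
Load 2 — applied couple M₀=4 kN·m at a=3 m (b=L-a=1):
  M_2 = M₀  [x≤a] = 4 = 4 kN·m
Load 3 — point force P=2 kN at a=2 m (b=L-a=2):
  M_3 = -P(a-x)  [x≤a] = -2·(2-1) = -2 kN·m
Superposition: M = Σ M_i = -59/2 kN·m ≈ -29.500000 kN·m

M(1) = -59/2 kN·m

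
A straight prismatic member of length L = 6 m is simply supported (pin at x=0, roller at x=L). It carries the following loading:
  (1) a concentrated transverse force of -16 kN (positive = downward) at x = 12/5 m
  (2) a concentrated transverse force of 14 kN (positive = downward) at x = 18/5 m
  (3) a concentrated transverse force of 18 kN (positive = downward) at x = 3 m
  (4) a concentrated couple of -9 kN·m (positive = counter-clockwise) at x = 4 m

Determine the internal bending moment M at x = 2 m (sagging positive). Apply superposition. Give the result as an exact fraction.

M(2) = 7 kN·m

Load 1 — point force P=-16 kN at a=12/5 m (b=L-a=18/5):
  M_1 = Pbx/L  [x≤a] = (-16)·(18/5)·2/6 = -96/5 kN·m
Load 2 — point force P=14 kN at a=18/5 m (b=L-a=12/5):
  M_2 = Pbx/L  [x≤a] = 14·(12/5)·2/6 = 56/5 kN·m
Load 3 — point force P=18 kN at a=3 m (b=L-a=3):
  M_3 = Pbx/L  [x≤a] = 18·3·2/6 = 18 kN·m
Load 4 — applied couple M₀=-9 kN·m at a=4 m (b=L-a=2):
  M_4 = M₀x/L  [x≤a] = (-9)·2/6 = -3 kN·m
Superposition: M = Σ M_i = 7 kN·m ≈ 7.000000 kN·m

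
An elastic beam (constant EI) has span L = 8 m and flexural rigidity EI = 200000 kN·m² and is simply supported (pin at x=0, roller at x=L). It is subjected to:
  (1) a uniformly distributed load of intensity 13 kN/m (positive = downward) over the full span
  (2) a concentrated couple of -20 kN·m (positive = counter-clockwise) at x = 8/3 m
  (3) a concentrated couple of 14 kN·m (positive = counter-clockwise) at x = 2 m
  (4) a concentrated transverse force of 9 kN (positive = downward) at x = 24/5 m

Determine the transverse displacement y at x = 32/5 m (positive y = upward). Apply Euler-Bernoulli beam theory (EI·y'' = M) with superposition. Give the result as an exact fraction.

Load 1 — uniform load w=13 kN/m over full span:
  y_1 = -wx(L³-2Lx²+x³)/(24EI) = -13·(32/5)·(8³-2·8·(32/5)²+(32/5)³)/(24·200000) = -12064/5859375 m
Load 2 — applied couple M₀=-20 kN·m at a=8/3 m (b=L-a=16/3):
  y_2 = (M₀x³/(6L)-M₀(x-a)²/2+C₁x)/EI  [x>a] with C₁=M₀(3b²-L²)/(6L)=-80/9 = ((-20)·(32/5)³/(6·8)-(-20)·((32/5)-(8/3))²/2+(-80/9)·(32/5))/200000 = -94/703125 m
Load 3 — applied couple M₀=14 kN·m at a=2 m (b=L-a=6):
  y_3 = (M₀x³/(6L)-M₀(x-a)²/2+C₁x)/EI  [x>a] with C₁=M₀(3b²-L²)/(6L)=77/6 = (14·(32/5)³/(6·8)-14·((32/5)-2)²/2+(77/6)·(32/5))/200000 = 721/6250000 m
Load 4 — point force P=9 kN at a=24/5 m (b=L-a=16/5):
  y_4 = -Pa(L-x)(2Lx-a²-x²)/(6LEI)  [x>a] = -9·(24/5)·(8-(32/5))·(2·8·(32/5)-(24/5)²-(32/5)²)/(6·8·200000) = -108/390625 m
Superposition: y = Σ y_i = -661987/281250000 m ≈ -0.002354 m

y(32/5) = -661987/281250000 m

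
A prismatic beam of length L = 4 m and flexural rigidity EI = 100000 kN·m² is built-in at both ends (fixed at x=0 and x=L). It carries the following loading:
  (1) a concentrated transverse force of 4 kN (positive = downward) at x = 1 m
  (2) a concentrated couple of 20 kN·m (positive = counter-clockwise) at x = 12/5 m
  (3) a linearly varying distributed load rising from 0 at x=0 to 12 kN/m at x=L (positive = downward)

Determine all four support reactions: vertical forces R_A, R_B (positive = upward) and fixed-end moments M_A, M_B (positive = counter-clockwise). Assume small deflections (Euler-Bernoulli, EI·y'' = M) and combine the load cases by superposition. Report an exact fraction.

R_A = 711/40 kN, M_A = 301/20 kN·m, R_B = 409/40 kN, M_B = -159/20 kN·m

Load 1 — point force P=4 kN at a=1 m (b=L-a=3):
  R_A = Pb²(3a+b)/L³ = 4·3²·(3·1+3)/4³ = 27/8 kN
  M_A = Pab²/L² = 4·1·3²/4² = 9/4 kN·m
  R_B = Pa²(a+3b)/L³ = 4·1²·(1+3·3)/4³ = 5/8 kN
  M_B = -Pa²b/L² = -4·1²·3/4² = -3/4 kN·m
Load 2 — applied couple M₀=20 kN·m at a=12/5 m (b=L-a=8/5):
  R_A = 6M₀ab/L³ = 6·20·(12/5)·(8/5)/4³ = 36/5 kN
  M_A = M₀b(2a-b)/L² = 20·(8/5)·(2·(12/5)-(8/5))/4² = 32/5 kN·m
  R_B = -6M₀ab/L³ = -6·20·(12/5)·(8/5)/4³ = -36/5 kN
  M_B = M₀a(2b-a)/L² = 20·(12/5)·(2·(8/5)-(12/5))/4² = 12/5 kN·m
Load 3 — triangular load w₀=12 kN/m (0→w₀ over full span):
  R_A = 3w₀L/20 = 3·12·4/20 = 36/5 kN
  M_A = w₀L²/30 = 12·4²/30 = 32/5 kN·m
  R_B = 7w₀L/20 = 7·12·4/20 = 84/5 kN
  M_B = -w₀L²/20 = -12·4²/20 = -48/5 kN·m
Superposition: R_A = 711/40 kN, M_A = 301/20 kN·m, R_B = 409/40 kN, M_B = -159/20 kN·m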